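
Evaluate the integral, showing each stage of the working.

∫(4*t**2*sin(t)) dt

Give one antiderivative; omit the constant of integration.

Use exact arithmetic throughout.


Step 1. Integrate ∫(4*t**2*sin(t)) dt by parts with u = t**2, dv = (4*sin(t)) dt, so v = -4*cos(t): now -4*t**2*cos(t) + ∫(8*t*cos(t)) dt.
Step 2. Integrate ∫(8*t*cos(t)) dt by parts with u = t, dv = (8*cos(t)) dt, so v = 8*sin(t): now -4*t**2*cos(t) + 8*t*sin(t) + ∫(-8*sin(t)) dt.
Step 3. Evaluate the standard form: now -4*t**2*cos(t) + 8*t*sin(t) + 8*cos(t).
Answer: -4*t**2*cos(t) + 8*t*sin(t) + 8*cos(t).


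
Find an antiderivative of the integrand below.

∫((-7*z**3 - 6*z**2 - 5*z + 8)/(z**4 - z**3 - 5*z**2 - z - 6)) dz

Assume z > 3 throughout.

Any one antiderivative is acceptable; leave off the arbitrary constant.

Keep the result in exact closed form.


Answer: -5*log(z - 3) - 2*log(z + 2) - 2*atan(z).


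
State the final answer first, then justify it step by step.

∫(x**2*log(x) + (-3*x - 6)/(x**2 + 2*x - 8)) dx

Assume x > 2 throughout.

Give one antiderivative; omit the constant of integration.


The answer is x**3*log(x)/3 - x**3/9 - 2*log(x - 2) - log(x + 4).
Step 1. Rewrite: now ∫(x**2*log(x)) dx + ∫((-3*x - 6)/(x**2 + 2*x - 8)) dx.
Step 2. Integrate ∫(x**2*log(x)) dx by parts with u = log(x), dv = (x**2) dx, so v = x**3/3 [assuming x > 0]: now x**3*log(x)/3 + ∫(-x**2/3) dx + ∫((-3*x - 6)/(x**2 + 2*x - 8)) dx.
Step 3. Evaluate the standard form: now x**3*log(x)/3 - x**3/9 + ∫((-3*x - 6)/(x**2 + 2*x - 8)) dx.
Step 4. Decompose ∫((-3*x - 6)/(x**2 + 2*x - 8)) dx by partial fractions, (-3*x - 6)/(x**2 + 2*x - 8) = -1/(x + 4) - 2/(x - 2): now x**3*log(x)/3 - x**3/9 + ∫(-2/(x - 2)) dx + ∫(-1/(x + 4)) dx.
Step 5. Evaluate the standard form [assuming x > -4]: now x**3*log(x)/3 - x**3/9 - log(x + 4) + ∫(-2/(x - 2)) dx.
Step 6. Evaluate the standard form [assuming x > 2]: now x**3*log(x)/3 - x**3/9 - 2*log(x - 2) - log(x + 4).
Answer: x**3*log(x)/3 - x**3/9 - 2*log(x - 2) - log(x + 4).


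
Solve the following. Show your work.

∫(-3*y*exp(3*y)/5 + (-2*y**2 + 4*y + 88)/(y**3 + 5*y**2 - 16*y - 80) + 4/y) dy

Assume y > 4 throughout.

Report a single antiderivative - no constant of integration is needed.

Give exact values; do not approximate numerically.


Step 1. Rewrite: now ∫(4/y) dy + ∫(-3*y*exp(3*y)/5) dy + ∫((-2*y**2 + 4*y + 88)/(y**3 + 5*y**2 - 16*y - 80)) dy.
Step 2. Integrate ∫(-3*y*exp(3*y)/5) dy by parts with u = y, dv = (-3*exp(3*y)/5) dy, so v = -exp(3*y)/5: now -y*exp(3*y)/5 + ∫(4/y) dy + ∫((-2*y**2 + 4*y + 88)/(y**3 + 5*y**2 - 16*y - 80)) dy + ∫(exp(3*y)/5) dy.
Step 3. Evaluate the standard form: now -y*exp(3*y)/5 + exp(3*y)/15 + ∫(4/y) dy + ∫((-2*y**2 + 4*y + 88)/(y**3 + 5*y**2 - 16*y - 80)) dy.
Step 4. Evaluate the standard form [assuming y > 0]: now -y*exp(3*y)/5 + exp(3*y)/15 + 4*log(y) + ∫((-2*y**2 + 4*y + 88)/(y**3 + 5*y**2 - 16*y - 80)) dy.
Step 5. Decompose ∫((-2*y**2 + 4*y + 88)/(y**3 + 5*y**2 - 16*y - 80)) dy by partial fractions, (-2*y**2 + 4*y + 88)/(y**3 + 5*y**2 - 16*y - 80) = 2/(y + 5) - 5/(y + 4) + 1/(y - 4): now -y*exp(3*y)/5 + exp(3*y)/15 + 4*log(y) + ∫(1/(y - 4)) dy + ∫(-5/(y + 4)) dy + ∫(2/(y + 5)) dy.
Step 6. Evaluate the standard form [assuming y > -4]: now -y*exp(3*y)/5 + exp(3*y)/15 + 4*log(y) - 5*log(y + 4) + ∫(1/(y - 4)) dy + ∫(2/(y + 5)) dy.
Step 7. Evaluate the standard form [assuming y > -5]: now -y*exp(3*y)/5 + exp(3*y)/15 + 4*log(y) - 5*log(y + 4) + 2*log(y + 5) + ∫(1/(y - 4)) dy.
Step 8. Evaluate the standard form [assuming y > 4]: now -y*exp(3*y)/5 + exp(3*y)/15 + 4*log(y) + log(y - 4) - 5*log(y + 4) + 2*log(y + 5).
Answer: -y*exp(3*y)/5 + exp(3*y)/15 + 4*log(y) + log(y - 4) - 5*log(y + 4) + 2*log(y + 5).


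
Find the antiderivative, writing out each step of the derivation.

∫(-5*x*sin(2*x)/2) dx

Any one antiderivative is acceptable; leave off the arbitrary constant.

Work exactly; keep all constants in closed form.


Step 1. Integrate ∫(-5*x*sin(2*x)/2) dx by parts with u = x, dv = (-5*sin(2*x)/2) dx, so v = 5*cos(2*x)/4: now 5*x*cos(2*x)/4 + ∫(-5*cos(2*x)/4) dx.
Step 2. Evaluate the standard form: now 5*x*cos(2*x)/4 - 5*sin(2*x)/8.
Answer: 5*x*cos(2*x)/4 - 5*sin(2*x)/8.


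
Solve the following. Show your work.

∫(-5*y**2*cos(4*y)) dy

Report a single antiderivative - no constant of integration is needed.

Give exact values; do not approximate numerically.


Step 1. Integrate ∫(-5*y**2*cos(4*y)) dy by parts with u = y**2, dv = (-5*cos(4*y)) dy, so v = -5*sin(4*y)/4: now -5*y**2*sin(4*y)/4 + ∫(5*y*sin(4*y)/2) dy.
Step 2. Integrate ∫(5*y*sin(4*y)/2) dy by parts with u = y, dv = (5*sin(4*y)/2) dy, so v = -5*cos(4*y)/8: now -5*y**2*sin(4*y)/4 - 5*y*cos(4*y)/8 + ∫(5*cos(4*y)/8) dy.
Step 3. Evaluate the standard form: now -5*y**2*sin(4*y)/4 - 5*y*cos(4*y)/8 + 5*sin(4*y)/32.
Answer: -5*y**2*sin(4*y)/4 - 5*y*cos(4*y)/8 + 5*sin(4*y)/32.


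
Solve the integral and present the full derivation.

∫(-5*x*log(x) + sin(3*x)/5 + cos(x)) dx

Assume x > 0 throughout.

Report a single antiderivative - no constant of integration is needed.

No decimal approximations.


Step 1. Rewrite: now ∫(-5*x*log(x)) dx + ∫(sin(3*x)/5) dx + ∫(cos(x)) dx.
Step 2. Evaluate the standard form: now sin(x) + ∫(-5*x*log(x)) dx + ∫(sin(3*x)/5) dx.
Step 3. Integrate ∫(-5*x*log(x)) dx by parts with u = log(x), dv = (-5*x) dx, so v = -5*x**2/2 [assuming x > 0]: now -5*x**2*log(x)/2 + sin(x) + ∫(5*x/2) dx + ∫(sin(3*x)/5) dx.
Step 4. Evaluate the standard form: now -5*x**2*log(x)/2 + 5*x**2/4 + sin(x) + ∫(sin(3*x)/5) dx.
Step 5. Evaluate the standard form: now -5*x**2*log(x)/2 + 5*x**2/4 + sin(x) - cos(3*x)/15.
Answer: -5*x**2*log(x)/2 + 5*x**2/4 + sin(x) - cos(3*x)/15.


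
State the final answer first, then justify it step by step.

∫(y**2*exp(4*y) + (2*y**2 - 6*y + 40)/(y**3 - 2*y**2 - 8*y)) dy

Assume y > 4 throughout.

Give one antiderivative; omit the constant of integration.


The answer is y**2*exp(4*y)/4 - y*exp(4*y)/8 + exp(4*y)/32 - 5*log(y) + 2*log(y - 4) + 5*log(y + 2).
Step 1. Rewrite: now ∫(y**2*exp(4*y)) dy + ∫((2*y**2 - 6*y + 40)/(y**3 - 2*y**2 - 8*y)) dy.
Step 2. Decompose ∫((2*y**2 - 6*y + 40)/(y**3 - 2*y**2 - 8*y)) dy by partial fractions, (2*y**2 - 6*y + 40)/(y**3 - 2*y**2 - 8*y) = 5/(y + 2) + 2/(y - 4) - 5/y: now ∫(-5/y) dy + ∫(y**2*exp(4*y)) dy + ∫(2/(y - 4)) dy + ∫(5/(y + 2)) dy.
Step 3. Evaluate the standard form [assuming y > 0]: now -5*log(y) + ∫(y**2*exp(4*y)) dy + ∫(2/(y - 4)) dy + ∫(5/(y + 2)) dy.
Step 4. Evaluate the standard form [assuming y > 4]: now -5*log(y) + 2*log(y - 4) + ∫(y**2*exp(4*y)) dy + ∫(5/(y + 2)) dy.
Step 5. Evaluate the standard form [assuming y > -2]: now -5*log(y) + 2*log(y - 4) + 5*log(y + 2) + ∫(y**2*exp(4*y)) dy.
Step 6. Integrate ∫(y**2*exp(4*y)) dy by parts with u = y**2, dv = (exp(4*y)) dy, so v = exp(4*y)/4: now y**2*exp(4*y)/4 - 5*log(y) + 2*log(y - 4) + 5*log(y + 2) + ∫(-y*exp(4*y)/2) dy.
Step 7. Integrate ∫(-y*exp(4*y)/2) dy by parts with u = y, dv = (-exp(4*y)/2) dy, so v = -exp(4*y)/8: now y**2*exp(4*y)/4 - y*exp(4*y)/8 - 5*log(y) + 2*log(y - 4) + 5*log(y + 2) + ∫(exp(4*y)/8) dy.
Step 8. Evaluate the standard form: now y**2*exp(4*y)/4 - y*exp(4*y)/8 + exp(4*y)/32 - 5*log(y) + 2*log(y - 4) + 5*log(y + 2).
Answer: y**2*exp(4*y)/4 - y*exp(4*y)/8 + exp(4*y)/32 - 5*log(y) + 2*log(y - 4) + 5*log(y + 2).


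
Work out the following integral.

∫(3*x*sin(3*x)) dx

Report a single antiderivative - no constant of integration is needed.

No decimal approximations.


Answer: -x*cos(3*x) + sin(3*x)/3.


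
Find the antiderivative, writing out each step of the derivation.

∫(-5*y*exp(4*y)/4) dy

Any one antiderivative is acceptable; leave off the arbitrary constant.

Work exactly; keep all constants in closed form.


Step 1. Integrate ∫(-5*y*exp(4*y)/4) dy by parts with u = y, dv = (-5*exp(4*y)/4) dy, so v = -5*exp(4*y)/16: now -5*y*exp(4*y)/16 + ∫(5*exp(4*y)/16) dy.
Step 2. Evaluate the standard form: now -5*y*exp(4*y)/16 + 5*exp(4*y)/64.
Answer: -5*y*exp(4*y)/16 + 5*exp(4*y)/64.


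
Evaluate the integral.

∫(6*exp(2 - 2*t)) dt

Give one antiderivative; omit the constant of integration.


Answer: -3*exp(2 - 2*t).


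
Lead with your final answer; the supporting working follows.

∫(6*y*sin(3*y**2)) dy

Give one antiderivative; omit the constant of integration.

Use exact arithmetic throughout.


The answer is -cos(3*y**2).
Step 1. Substitute u = y**2, turning ∫(6*y*sin(3*y**2)) dy into ∫(3*sin(3*u)) du: now ∫(3*sin(3*u)) du.
Step 2. Evaluate the standard form: now -cos(3*u).
Step 3. Substitute back u = y**2: now -cos(3*y**2).
Answer: -cos(3*y**2).


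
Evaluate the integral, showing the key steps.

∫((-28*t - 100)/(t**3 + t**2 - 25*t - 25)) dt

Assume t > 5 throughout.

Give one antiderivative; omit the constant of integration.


Step 1. Decompose ∫((-28*t - 100)/(t**3 + t**2 - 25*t - 25)) dt by partial fractions, (-28*t - 100)/(t**3 + t**2 - 25*t - 25) = 1/(t + 5) + 3/(t + 1) - 4/(t - 5): now ∫(-4/(t - 5)) dt + ∫(3/(t + 1)) dt + ∫(1/(t + 5)) dt.
Step 2. Evaluate the standard form [assuming t > -1]: now 3*log(t + 1) + ∫(-4/(t - 5)) dt + ∫(1/(t + 5)) dt.
Step 3. Evaluate the standard form [assuming t > -5]: now 3*log(t + 1) + log(t + 5) + ∫(-4/(t - 5)) dt.
Step 4. Evaluate the standard form [assuming t > 5]: now -4*log(t - 5) + 3*log(t + 1) + log(t + 5).
Answer: -4*log(t - 5) + 3*log(t + 1) + log(t + 5).


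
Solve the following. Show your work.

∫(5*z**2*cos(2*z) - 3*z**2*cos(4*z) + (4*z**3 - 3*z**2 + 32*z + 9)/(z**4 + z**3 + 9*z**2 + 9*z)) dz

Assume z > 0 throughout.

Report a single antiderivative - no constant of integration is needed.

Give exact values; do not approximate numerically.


Step 1. Rewrite: now ∫(5*z**2*cos(2*z)) dz + ∫(-3*z**2*cos(4*z)) dz + ∫((4*z**3 - 3*z**2 + 32*z + 9)/(z**4 + z**3 + 9*z**2 + 9*z)) dz.
Step 2. Decompose ∫((4*z**3 - 3*z**2 + 32*z + 9)/(z**4 + z**3 + 9*z**2 + 9*z)) dz by partial fractions, (4*z**3 - 3*z**2 + 32*z + 9)/(z**4 + z**3 + 9*z**2 + 9*z) = -4/(z**2 + 9) + 3/(z + 1) + 1/z: now ∫(1/z) dz + ∫(5*z**2*cos(2*z)) dz + ∫(-3*z**2*cos(4*z)) dz + ∫(3/(z + 1)) dz + ∫(-4/(z**2 + 9)) dz.
Step 3. Evaluate the standard form [assuming z > -1]: now 3*log(z + 1) + ∫(1/z) dz + ∫(5*z**2*cos(2*z)) dz + ∫(-3*z**2*cos(4*z)) dz + ∫(-4/(z**2 + 9)) dz.
Step 4. Evaluate the standard form [assuming z > 0]: now log(z) + 3*log(z + 1) + ∫(5*z**2*cos(2*z)) dz + ∫(-3*z**2*cos(4*z)) dz + ∫(-4/(z**2 + 9)) dz.
Step 5. Evaluate the standard form: now log(z) + 3*log(z + 1) - 4*atan(z/3)/3 + ∫(5*z**2*cos(2*z)) dz + ∫(-3*z**2*cos(4*z)) dz.
Step 6. Integrate ∫(5*z**2*cos(2*z)) dz by parts with u = z**2, dv = (5*cos(2*z)) dz, so v = 5*sin(2*z)/2: now 5*z**2*sin(2*z)/2 + log(z) + 3*log(z + 1) - 4*atan(z/3)/3 + ∫(-5*z*sin(2*z)) dz + ∫(-3*z**2*cos(4*z)) dz.
Step 7. Integrate ∫(-5*z*sin(2*z)) dz by parts with u = z, dv = (-5*sin(2*z)) dz, so v = 5*cos(2*z)/2: now 5*z**2*sin(2*z)/2 + 5*z*cos(2*z)/2 + log(z) + 3*log(z + 1) - 4*atan(z/3)/3 + ∫(-3*z**2*cos(4*z)) dz + ∫(-5*cos(2*z)/2) dz.
Step 8. Evaluate the standard form: now 5*z**2*sin(2*z)/2 + 5*z*cos(2*z)/2 + log(z) + 3*log(z + 1) - 5*sin(2*z)/4 - 4*atan(z/3)/3 + ∫(-3*z**2*cos(4*z)) dz.
Step 9. Integrate ∫(-3*z**2*cos(4*z)) dz by parts with u = z**2, dv = (-3*cos(4*z)) dz, so v = -3*sin(4*z)/4: now 5*z**2*sin(2*z)/2 - 3*z**2*sin(4*z)/4 + 5*z*cos(2*z)/2 + log(z) + 3*log(z + 1) - 5*sin(2*z)/4 - 4*atan(z/3)/3 + ∫(3*z*sin(4*z)/2) dz.
Step 10. Integrate ∫(3*z*sin(4*z)/2) dz by parts with u = z, dv = (3*sin(4*z)/2) dz, so v = -3*cos(4*z)/8: now 5*z**2*sin(2*z)/2 - 3*z**2*sin(4*z)/4 + 5*z*cos(2*z)/2 - 3*z*cos(4*z)/8 + log(z) + 3*log(z + 1) - 5*sin(2*z)/4 - 4*atan(z/3)/3 + ∫(3*cos(4*z)/8) dz.
Step 11. Evaluate the standard form: now 5*z**2*sin(2*z)/2 - 3*z**2*sin(4*z)/4 + 5*z*cos(2*z)/2 - 3*z*cos(4*z)/8 + log(z) + 3*log(z + 1) - 5*sin(2*z)/4 + 3*sin(4*z)/32 - 4*atan(z/3)/3.
Answer: 5*z**2*sin(2*z)/2 - 3*z**2*sin(4*z)/4 + 5*z*cos(2*z)/2 - 3*z*cos(4*z)/8 + log(z) + 3*log(z + 1) - 5*sin(2*z)/4 + 3*sin(4*z)/32 - 4*atan(z/3)/3.


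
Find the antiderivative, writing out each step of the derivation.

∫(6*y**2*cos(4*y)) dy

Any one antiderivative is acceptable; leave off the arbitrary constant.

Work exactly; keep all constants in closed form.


Step 1. Integrate ∫(6*y**2*cos(4*y)) dy by parts with u = y**2, dv = (6*cos(4*y)) dy, so v = 3*sin(4*y)/2: now 3*y**2*sin(4*y)/2 + ∫(-3*y*sin(4*y)) dy.
Step 2. Integrate ∫(-3*y*sin(4*y)) dy by parts with u = y, dv = (-3*sin(4*y)) dy, so v = 3*cos(4*y)/4: now 3*y**2*sin(4*y)/2 + 3*y*cos(4*y)/4 + ∫(-3*cos(4*y)/4) dy.
Step 3. Evaluate the standard form: now 3*y**2*sin(4*y)/2 + 3*y*cos(4*y)/4 - 3*sin(4*y)/16.
Answer: 3*y**2*sin(4*y)/2 + 3*y*cos(4*y)/4 - 3*sin(4*y)/16.


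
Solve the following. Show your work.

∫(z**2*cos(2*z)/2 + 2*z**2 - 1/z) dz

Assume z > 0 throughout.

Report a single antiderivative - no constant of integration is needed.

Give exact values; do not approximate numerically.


Step 1. Rewrite: now ∫(-1/z) dz + ∫(2*z**2) dz + ∫(z**2*cos(2*z)/2) dz.
Step 2. Evaluate the standard form: now 2*z**3/3 + ∫(-1/z) dz + ∫(z**2*cos(2*z)/2) dz.
Step 3. Evaluate the standard form [assuming z > 0]: now 2*z**3/3 - log(z) + ∫(z**2*cos(2*z)/2) dz.
Step 4. Integrate ∫(z**2*cos(2*z)/2) dz by parts with u = z**2, dv = (cos(2*z)/2) dz, so v = sin(2*z)/4: now 2*z**3/3 + z**2*sin(2*z)/4 - log(z) + ∫(-z*sin(2*z)/2) dz.
Step 5. Integrate ∫(-z*sin(2*z)/2) dz by parts with u = z, dv = (-sin(2*z)/2) dz, so v = cos(2*z)/4: now 2*z**3/3 + z**2*sin(2*z)/4 + z*cos(2*z)/4 - log(z) + ∫(-cos(2*z)/4) dz.
Step 6. Evaluate the standard form: now 2*z**3/3 + z**2*sin(2*z)/4 + z*cos(2*z)/4 - log(z) - sin(2*z)/8.
Answer: 2*z**3/3 + z**2*sin(2*z)/4 + z*cos(2*z)/4 - log(z) - sin(2*z)/8.


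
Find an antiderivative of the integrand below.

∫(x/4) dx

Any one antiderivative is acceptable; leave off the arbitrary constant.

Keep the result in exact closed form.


Answer: x**2/8.


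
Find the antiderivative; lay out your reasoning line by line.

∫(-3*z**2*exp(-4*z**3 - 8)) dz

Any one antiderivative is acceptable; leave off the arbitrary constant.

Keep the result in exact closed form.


Step 1. Substitute u = z**3 + 2, turning ∫(-3*z**2*exp(-4*z**3 - 8)) dz into ∫(-exp(-4*u)) du: now ∫(-exp(-4*u)) du.
Step 2. Evaluate the standard form: now exp(-4*u)/4.
Step 3. Substitute back u = z**3 + 2: now exp(-4*z**3 - 8)/4.
Answer: exp(-4*z**3 - 8)/4.


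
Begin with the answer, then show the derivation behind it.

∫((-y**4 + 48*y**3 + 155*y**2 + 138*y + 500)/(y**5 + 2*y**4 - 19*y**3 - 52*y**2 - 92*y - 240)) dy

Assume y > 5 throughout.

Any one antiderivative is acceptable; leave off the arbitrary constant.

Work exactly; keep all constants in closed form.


The answer is 5*log(y - 5) - log(y + 3) - 5*log(y + 4) + atan(y/2).
Step 1. Decompose ∫((-y**4 + 48*y**3 + 155*y**2 + 138*y + 500)/(y**5 + 2*y**4 - 19*y**3 - 52*y**2 - 92*y - 240)) dy by partial fractions, (-y**4 + 48*y**3 + 155*y**2 + 138*y + 500)/(y**5 + 2*y**4 - 19*y**3 - 52*y**2 - 92*y - 240) = 2/(y**2 + 4) - 5/(y + 4) - 1/(y + 3) + 5/(y - 5): now ∫(5/(y - 5)) dy + ∫(-1/(y + 3)) dy + ∫(-5/(y + 4)) dy + ∫(2/(y**2 + 4)) dy.
Step 2. Evaluate the standard form [assuming y > -3]: now -log(y + 3) + ∫(5/(y - 5)) dy + ∫(-5/(y + 4)) dy + ∫(2/(y**2 + 4)) dy.
Step 3. Evaluate the standard form [assuming y > 5]: now 5*log(y - 5) - log(y + 3) + ∫(-5/(y + 4)) dy + ∫(2/(y**2 + 4)) dy.
Step 4. Evaluate the standard form [assuming y > -4]: now 5*log(y - 5) - log(y + 3) - 5*log(y + 4) + ∫(2/(y**2 + 4)) dy.
Step 5. Evaluate the standard form: now 5*log(y - 5) - log(y + 3) - 5*log(y + 4) + atan(y/2).
Answer: 5*log(y - 5) - log(y + 3) - 5*log(y + 4) + atan(y/2).


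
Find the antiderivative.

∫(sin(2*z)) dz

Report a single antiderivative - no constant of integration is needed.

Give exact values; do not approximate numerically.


Answer: -cos(2*z)/2.


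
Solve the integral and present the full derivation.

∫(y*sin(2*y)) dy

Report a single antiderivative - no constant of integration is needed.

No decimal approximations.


Step 1. Integrate ∫(y*sin(2*y)) dy by parts with u = y, dv = (sin(2*y)) dy, so v = -cos(2*y)/2: now -y*cos(2*y)/2 + ∫(cos(2*y)/2) dy.
Step 2. Evaluate the standard form: now -y*cos(2*y)/2 + sin(2*y)/4.
Answer: -y*cos(2*y)/2 + sin(2*y)/4.


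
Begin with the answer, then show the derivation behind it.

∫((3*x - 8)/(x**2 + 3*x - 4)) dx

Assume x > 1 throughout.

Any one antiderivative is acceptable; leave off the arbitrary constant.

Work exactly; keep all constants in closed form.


The answer is -log(x - 1) + 4*log(x + 4).
Step 1. Decompose ∫((3*x - 8)/(x**2 + 3*x - 4)) dx by partial fractions, (3*x - 8)/(x**2 + 3*x - 4) = 4/(x + 4) - 1/(x - 1): now ∫(-1/(x - 1)) dx + ∫(4/(x + 4)) dx.
Step 2. Evaluate the standard form [assuming x > -4]: now 4*log(x + 4) + ∫(-1/(x - 1)) dx.
Step 3. Evaluate the standard form [assuming x > 1]: now -log(x - 1) + 4*log(x + 4).
Answer: -log(x - 1) + 4*log(x + 4).


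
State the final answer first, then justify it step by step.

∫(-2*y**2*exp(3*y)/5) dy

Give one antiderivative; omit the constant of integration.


The answer is -2*y**2*exp(3*y)/15 + 4*y*exp(3*y)/45 - 4*exp(3*y)/135.
Step 1. Integrate ∫(-2*y**2*exp(3*y)/5) dy by parts with u = y**2, dv = (-2*exp(3*y)/5) dy, so v = -2*exp(3*y)/15: now -2*y**2*exp(3*y)/15 + ∫(4*y*exp(3*y)/15) dy.
Step 2. Integrate ∫(4*y*exp(3*y)/15) dy by parts with u = y, dv = (4*exp(3*y)/15) dy, so v = 4*exp(3*y)/45: now -2*y**2*exp(3*y)/15 + 4*y*exp(3*y)/45 + ∫(-4*exp(3*y)/45) dy.
Step 3. Evaluate the standard form: now -2*y**2*exp(3*y)/15 + 4*y*exp(3*y)/45 - 4*exp(3*y)/135.
Answer: -2*y**2*exp(3*y)/15 + 4*y*exp(3*y)/45 - 4*exp(3*y)/135.


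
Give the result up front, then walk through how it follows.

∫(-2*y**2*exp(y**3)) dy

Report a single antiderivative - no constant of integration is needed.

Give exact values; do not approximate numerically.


The answer is -2*exp(y**3)/3.
Step 1. Substitute u = y**3, turning ∫(-2*y**2*exp(y**3)) dy into ∫(-2*exp(u)/3) du: now ∫(-2*exp(u)/3) du.
Step 2. Evaluate the standard form: now -2*exp(u)/3.
Step 3. Substitute back u = y**3: now -2*exp(y**3)/3.
Answer: -2*exp(y**3)/3.


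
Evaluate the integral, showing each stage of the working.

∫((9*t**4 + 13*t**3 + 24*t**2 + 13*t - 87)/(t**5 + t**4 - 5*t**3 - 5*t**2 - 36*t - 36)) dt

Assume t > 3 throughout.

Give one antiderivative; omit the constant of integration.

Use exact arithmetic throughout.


Step 1. Decompose ∫((9*t**4 + 13*t**3 + 24*t**2 + 13*t - 87)/(t**5 + t**4 - 5*t**3 - 5*t**2 - 36*t - 36)) dt by partial fractions, (9*t**4 + 13*t**3 + 24*t**2 + 13*t - 87)/(t**5 + t**4 - 5*t**3 - 5*t**2 - 36*t - 36) = 3/(t**2 + 4) + 3/(t + 3) + 2/(t + 1) + 4/(t - 3): now ∫(4/(t - 3)) dt + ∫(2/(t + 1)) dt + ∫(3/(t + 3)) dt + ∫(3/(t**2 + 4)) dt.
Step 2. Evaluate the standard form [assuming t > -1]: now 2*log(t + 1) + ∫(4/(t - 3)) dt + ∫(3/(t + 3)) dt + ∫(3/(t**2 + 4)) dt.
Step 3. Evaluate the standard form [assuming t > 3]: now 4*log(t - 3) + 2*log(t + 1) + ∫(3/(t + 3)) dt + ∫(3/(t**2 + 4)) dt.
Step 4. Evaluate the standard form [assuming t > -3]: now 4*log(t - 3) + 2*log(t + 1) + 3*log(t + 3) + ∫(3/(t**2 + 4)) dt.
Step 5. Evaluate the standard form: now 4*log(t - 3) + 2*log(t + 1) + 3*log(t + 3) + 3*atan(t/2)/2.
Answer: 4*log(t - 3) + 2*log(t + 1) + 3*log(t + 3) + 3*atan(t/2)/2.


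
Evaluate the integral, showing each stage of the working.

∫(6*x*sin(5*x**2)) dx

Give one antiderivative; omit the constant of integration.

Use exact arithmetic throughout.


Step 1. Substitute u = x**2, turning ∫(6*x*sin(5*x**2)) dx into ∫(3*sin(5*u)) du: now ∫(3*sin(5*u)) du.
Step 2. Evaluate the standard form: now -3*cos(5*u)/5.
Step 3. Substitute back u = x**2: now -3*cos(5*x**2)/5.
Answer: -3*cos(5*x**2)/5.


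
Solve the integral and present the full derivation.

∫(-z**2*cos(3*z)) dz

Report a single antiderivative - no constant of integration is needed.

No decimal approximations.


Step 1. Integrate ∫(-z**2*cos(3*z)) dz by parts with u = z**2, dv = (-cos(3*z)) dz, so v = -sin(3*z)/3: now -z**2*sin(3*z)/3 + ∫(2*z*sin(3*z)/3) dz.
Step 2. Integrate ∫(2*z*sin(3*z)/3) dz by parts with u = z, dv = (2*sin(3*z)/3) dz, so v = -2*cos(3*z)/9: now -z**2*sin(3*z)/3 - 2*z*cos(3*z)/9 + ∫(2*cos(3*z)/9) dz.
Step 3. Evaluate the standard form: now -z**2*sin(3*z)/3 - 2*z*cos(3*z)/9 + 2*sin(3*z)/27.
Answer: -z**2*sin(3*z)/3 - 2*z*cos(3*z)/9 + 2*sin(3*z)/27.


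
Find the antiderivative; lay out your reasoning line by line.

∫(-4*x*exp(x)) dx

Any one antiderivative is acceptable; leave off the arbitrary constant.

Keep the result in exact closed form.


Step 1. Integrate ∫(-4*x*exp(x)) dx by parts with u = x, dv = (-4*exp(x)) dx, so v = -4*exp(x): now -4*x*exp(x) + ∫(4*exp(x)) dx.
Step 2. Evaluate the standard form: now -4*x*exp(x) + 4*exp(x).
Answer: -4*x*exp(x) + 4*exp(x).


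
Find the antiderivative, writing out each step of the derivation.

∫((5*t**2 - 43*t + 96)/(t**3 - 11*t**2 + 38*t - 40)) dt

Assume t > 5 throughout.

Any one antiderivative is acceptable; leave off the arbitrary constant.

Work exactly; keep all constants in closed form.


Step 1. Decompose ∫((5*t**2 - 43*t + 96)/(t**3 - 11*t**2 + 38*t - 40)) dt by partial fractions, (5*t**2 - 43*t + 96)/(t**3 - 11*t**2 + 38*t - 40) = 5/(t - 2) - 2/(t - 4) + 2/(t - 5): now ∫(2/(t - 5)) dt + ∫(-2/(t - 4)) dt + ∫(5/(t - 2)) dt.
Step 2. Evaluate the standard form [assuming t > 2]: now 5*log(t - 2) + ∫(2/(t - 5)) dt + ∫(-2/(t - 4)) dt.
Step 3. Evaluate the standard form [assuming t > 4]: now -2*log(t - 4) + 5*log(t - 2) + ∫(2/(t - 5)) dt.
Step 4. Evaluate the standard form [assuming t > 5]: now 2*log(t - 5) - 2*log(t - 4) + 5*log(t - 2).
Answer: 2*log(t - 5) - 2*log(t - 4) + 5*log(t - 2).


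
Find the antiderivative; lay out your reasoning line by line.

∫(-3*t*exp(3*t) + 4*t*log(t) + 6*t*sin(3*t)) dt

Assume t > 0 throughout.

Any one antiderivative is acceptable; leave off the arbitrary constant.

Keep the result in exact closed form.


Step 1. Rewrite: now ∫(-3*t*exp(3*t)) dt + ∫(4*t*log(t)) dt + ∫(6*t*sin(3*t)) dt.
Step 2. Integrate ∫(4*t*log(t)) dt by parts with u = log(t), dv = (4*t) dt, so v = 2*t**2 [assuming t > 0]: now 2*t**2*log(t) + ∫(-2*t) dt + ∫(-3*t*exp(3*t)) dt + ∫(6*t*sin(3*t)) dt.
Step 3. Evaluate the standard form: now 2*t**2*log(t) - t**2 + ∫(-3*t*exp(3*t)) dt + ∫(6*t*sin(3*t)) dt.
Step 4. Integrate ∫(6*t*sin(3*t)) dt by parts with u = t, dv = (6*sin(3*t)) dt, so v = -2*cos(3*t): now 2*t**2*log(t) - t**2 - 2*t*cos(3*t) + ∫(-3*t*exp(3*t)) dt + ∫(2*cos(3*t)) dt.
Step 5. Evaluate the standard form: now 2*t**2*log(t) - t**2 - 2*t*cos(3*t) + 2*sin(3*t)/3 + ∫(-3*t*exp(3*t)) dt.
Step 6. Integrate ∫(-3*t*exp(3*t)) dt by parts with u = t, dv = (-3*exp(3*t)) dt, so v = -exp(3*t): now 2*t**2*log(t) - t**2 - t*exp(3*t) - 2*t*cos(3*t) + 2*sin(3*t)/3 + ∫(exp(3*t)) dt.
Step 7. Evaluate the standard form: now 2*t**2*log(t) - t**2 - t*exp(3*t) - 2*t*cos(3*t) + exp(3*t)/3 + 2*sin(3*t)/3.
Answer: 2*t**2*log(t) - t**2 - t*exp(3*t) - 2*t*cos(3*t) + exp(3*t)/3 + 2*sin(3*t)/3.


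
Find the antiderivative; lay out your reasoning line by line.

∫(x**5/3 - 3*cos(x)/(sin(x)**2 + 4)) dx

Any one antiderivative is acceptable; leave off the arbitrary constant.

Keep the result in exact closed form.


Step 1. Rewrite: now ∫(x**5/3) dx + ∫(-3*cos(x)/(sin(x)**2 + 4)) dx.
Step 2. Evaluate the standard form: now x**6/18 + ∫(-3*cos(x)/(sin(x)**2 + 4)) dx.
Step 3. Substitute u = sin(x), turning ∫(-3*cos(x)/(sin(x)**2 + 4)) dx into ∫(-3/(u**2 + 4)) du: now x**6/18 + ∫(-3/(u**2 + 4)) du.
Step 4. Evaluate the standard form: now x**6/18 - 3*atan(u/2)/2.
Step 5. Substitute back u = sin(x): now x**6/18 - 3*atan(sin(x)/2)/2.
Answer: x**6/18 - 3*atan(sin(x)/2)/2.


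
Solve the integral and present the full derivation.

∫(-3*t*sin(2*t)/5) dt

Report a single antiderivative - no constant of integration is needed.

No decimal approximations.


Step 1. Integrate ∫(-3*t*sin(2*t)/5) dt by parts with u = t, dv = (-3*sin(2*t)/5) dt, so v = 3*cos(2*t)/10: now 3*t*cos(2*t)/10 + ∫(-3*cos(2*t)/10) dt.
Step 2. Evaluate the standard form: now 3*t*cos(2*t)/10 - 3*sin(2*t)/20.
Answer: 3*t*cos(2*t)/10 - 3*sin(2*t)/20.


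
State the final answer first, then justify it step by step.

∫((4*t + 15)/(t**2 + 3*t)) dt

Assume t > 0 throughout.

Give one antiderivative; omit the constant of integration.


The answer is 5*log(t) - log(t + 3).
Step 1. Decompose ∫((4*t + 15)/(t**2 + 3*t)) dt by partial fractions, (4*t + 15)/(t**2 + 3*t) = -1/(t + 3) + 5/t: now ∫(5/t) dt + ∫(-1/(t + 3)) dt.
Step 2. Evaluate the standard form [assuming t > 0]: now 5*log(t) + ∫(-1/(t + 3)) dt.
Step 3. Evaluate the standard form [assuming t > -3]: now 5*log(t) - log(t + 3).
Answer: 5*log(t) - log(t + 3).


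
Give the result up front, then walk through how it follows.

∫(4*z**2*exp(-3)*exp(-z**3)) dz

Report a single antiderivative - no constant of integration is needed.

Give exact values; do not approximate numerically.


The answer is -4*exp(-z**3 - 3)/3.
Step 1. Substitute u = z**3 + 3, turning ∫(4*z**2*exp(-3)*exp(-z**3)) dz into ∫(4*exp(-u)/3) du: now ∫(4*exp(-u)/3) du.
Step 2. Evaluate the standard form: now -4*exp(-u)/3.
Step 3. Substitute back u = z**3 + 3: now -4*exp(-z**3 - 3)/3.
Answer: -4*exp(-z**3 - 3)/3.


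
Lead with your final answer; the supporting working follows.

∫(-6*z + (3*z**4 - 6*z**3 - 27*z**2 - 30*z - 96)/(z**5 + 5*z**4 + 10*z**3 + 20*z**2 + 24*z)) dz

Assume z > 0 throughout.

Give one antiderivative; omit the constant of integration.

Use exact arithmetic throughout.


The answer is -3*z**2 - 4*log(z) + 3*log(z + 2) + 4*log(z + 3) - 3*atan(z/2)/2.
Step 1. Rewrite: now ∫(-6*z) dz + ∫((3*z**4 - 6*z**3 - 27*z**2 - 30*z - 96)/(z**5 + 5*z**4 + 10*z**3 + 20*z**2 + 24*z)) dz.
Step 2. Decompose ∫((3*z**4 - 6*z**3 - 27*z**2 - 30*z - 96)/(z**5 + 5*z**4 + 10*z**3 + 20*z**2 + 24*z)) dz by partial fractions, (3*z**4 - 6*z**3 - 27*z**2 - 30*z - 96)/(z**5 + 5*z**4 + 10*z**3 + 20*z**2 + 24*z) = -3/(z**2 + 4) + 4/(z + 3) + 3/(z + 2) - 4/z: now ∫(-4/z) dz + ∫(-6*z) dz + ∫(3/(z + 2)) dz + ∫(4/(z + 3)) dz + ∫(-3/(z**2 + 4)) dz.
Step 3. Evaluate the standard form [assuming z > -3]: now 4*log(z + 3) + ∫(-4/z) dz + ∫(-6*z) dz + ∫(3/(z + 2)) dz + ∫(-3/(z**2 + 4)) dz.
Step 4. Evaluate the standard form [assuming z > -2]: now 3*log(z + 2) + 4*log(z + 3) + ∫(-4/z) dz + ∫(-6*z) dz + ∫(-3/(z**2 + 4)) dz.
Step 5. Evaluate the standard form [assuming z > 0]: now -4*log(z) + 3*log(z + 2) + 4*log(z + 3) + ∫(-6*z) dz + ∫(-3/(z**2 + 4)) dz.
Step 6. Evaluate the standard form: now -4*log(z) + 3*log(z + 2) + 4*log(z + 3) - 3*atan(z/2)/2 + ∫(-6*z) dz.
Step 7. Evaluate the standard form: now -3*z**2 - 4*log(z) + 3*log(z + 2) + 4*log(z + 3) - 3*atan(z/2)/2.
Answer: -3*z**2 - 4*log(z) + 3*log(z + 2) + 4*log(z + 3) - 3*atan(z/2)/2.


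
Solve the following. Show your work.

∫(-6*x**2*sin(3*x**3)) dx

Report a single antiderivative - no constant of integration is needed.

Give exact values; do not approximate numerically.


Step 1. Substitute u = x**3, turning ∫(-6*x**2*sin(3*x**3)) dx into ∫(-2*sin(3*u)) du: now ∫(-2*sin(3*u)) du.
Step 2. Evaluate the standard form: now 2*cos(3*u)/3.
Step 3. Substitute back u = x**3: now 2*cos(3*x**3)/3.
Answer: 2*cos(3*x**3)/3.


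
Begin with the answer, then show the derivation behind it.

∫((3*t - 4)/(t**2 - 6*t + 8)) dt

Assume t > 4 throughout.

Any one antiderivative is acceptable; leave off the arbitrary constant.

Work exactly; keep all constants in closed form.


The answer is 4*log(t - 4) - log(t - 2).
Step 1. Decompose ∫((3*t - 4)/(t**2 - 6*t + 8)) dt by partial fractions, (3*t - 4)/(t**2 - 6*t + 8) = -1/(t - 2) + 4/(t - 4): now ∫(4/(t - 4)) dt + ∫(-1/(t - 2)) dt.
Step 2. Evaluate the standard form [assuming t > 2]: now -log(t - 2) + ∫(4/(t - 4)) dt.
Step 3. Evaluate the standard form [assuming t > 4]: now 4*log(t - 4) - log(t - 2).
Answer: 4*log(t - 4) - log(t - 2).


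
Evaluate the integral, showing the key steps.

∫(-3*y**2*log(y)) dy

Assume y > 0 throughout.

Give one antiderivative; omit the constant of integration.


Step 1. Integrate ∫(-3*y**2*log(y)) dy by parts with u = log(y), dv = (-3*y**2) dy, so v = -y**3 [assuming y > 0]: now -y**3*log(y) + ∫(y**2) dy.
Step 2. Evaluate the standard form: now -y**3*log(y) + y**3/3.
Answer: -y**3*log(y) + y**3/3.


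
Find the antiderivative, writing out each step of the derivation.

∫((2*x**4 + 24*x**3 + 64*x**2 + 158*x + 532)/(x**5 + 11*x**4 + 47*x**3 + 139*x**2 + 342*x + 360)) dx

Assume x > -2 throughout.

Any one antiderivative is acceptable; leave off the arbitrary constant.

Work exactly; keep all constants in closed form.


Step 1. Decompose ∫((2*x**4 + 24*x**3 + 64*x**2 + 158*x + 532)/(x**5 + 11*x**4 + 47*x**3 + 139*x**2 + 342*x + 360)) dx by partial fractions, (2*x**4 + 24*x**3 + 64*x**2 + 158*x + 532)/(x**5 + 11*x**4 + 47*x**3 + 139*x**2 + 342*x + 360) = -2/(x**2 + 9) - 4/(x + 5) + 2/(x + 4) + 4/(x + 2): now ∫(4/(x + 2)) dx + ∫(2/(x + 4)) dx + ∫(-4/(x + 5)) dx + ∫(-2/(x**2 + 9)) dx.
Step 2. Evaluate the standard form [assuming x > -2]: now 4*log(x + 2) + ∫(2/(x + 4)) dx + ∫(-4/(x + 5)) dx + ∫(-2/(x**2 + 9)) dx.
Step 3. Evaluate the standard form [assuming x > -5]: now 4*log(x + 2) - 4*log(x + 5) + ∫(2/(x + 4)) dx + ∫(-2/(x**2 + 9)) dx.
Step 4. Evaluate the standard form [assuming x > -4]: now 4*log(x + 2) + 2*log(x + 4) - 4*log(x + 5) + ∫(-2/(x**2 + 9)) dx.
Step 5. Evaluate the standard form: now 4*log(x + 2) + 2*log(x + 4) - 4*log(x + 5) - 2*atan(x/3)/3.
Answer: 4*log(x + 2) + 2*log(x + 4) - 4*log(x + 5) - 2*atan(x/3)/3.


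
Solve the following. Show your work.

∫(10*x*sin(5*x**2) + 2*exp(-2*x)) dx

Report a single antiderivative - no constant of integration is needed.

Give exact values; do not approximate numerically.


Step 1. Rewrite: now ∫(10*x*sin(5*x**2)) dx + ∫(2*exp(-2*x)) dx.
Step 2. Substitute u = x**2, turning ∫(10*x*sin(5*x**2)) dx into ∫(5*sin(5*u)) du: now ∫(2*exp(-2*x)) dx + ∫(5*sin(5*u)) du.
Step 3. Evaluate the standard form: now -cos(5*u) + ∫(2*exp(-2*x)) dx.
Step 4. Substitute back u = x**2: now -cos(5*x**2) + ∫(2*exp(-2*x)) dx.
Step 5. Evaluate the standard form: now -cos(5*x**2) - exp(-2*x).
Answer: -cos(5*x**2) - exp(-2*x).


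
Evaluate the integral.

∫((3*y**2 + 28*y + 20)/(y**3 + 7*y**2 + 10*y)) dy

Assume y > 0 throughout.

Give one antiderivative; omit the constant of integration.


Answer: 2*log(y) + 4*log(y + 2) - 3*log(y + 5).


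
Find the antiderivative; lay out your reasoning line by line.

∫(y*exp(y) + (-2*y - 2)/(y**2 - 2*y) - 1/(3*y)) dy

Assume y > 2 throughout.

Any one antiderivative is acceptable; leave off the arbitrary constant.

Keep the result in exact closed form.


Step 1. Rewrite: now ∫(-1/(3*y)) dy + ∫(y*exp(y)) dy + ∫((-2*y - 2)/(y**2 - 2*y)) dy.
Step 2. Decompose ∫((-2*y - 2)/(y**2 - 2*y)) dy by partial fractions, (-2*y - 2)/(y**2 - 2*y) = -3/(y - 2) + 1/y: now ∫(-1/(3*y)) dy + ∫(1/y) dy + ∫(y*exp(y)) dy + ∫(-3/(y - 2)) dy.
Step 3. Evaluate the standard form [assuming y > 2]: now -3*log(y - 2) + ∫(-1/(3*y)) dy + ∫(1/y) dy + ∫(y*exp(y)) dy.
Step 4. Evaluate the standard form [assuming y > 0]: now log(y) - 3*log(y - 2) + ∫(-1/(3*y)) dy + ∫(y*exp(y)) dy.
Step 5. Evaluate the standard form [assuming y > 0]: now 2*log(y)/3 - 3*log(y - 2) + ∫(y*exp(y)) dy.
Step 6. Integrate ∫(y*exp(y)) dy by parts with u = y, dv = (exp(y)) dy, so v = exp(y): now y*exp(y) + 2*log(y)/3 - 3*log(y - 2) + ∫(-exp(y)) dy.
Step 7. Evaluate the standard form: now y*exp(y) - exp(y) + 2*log(y)/3 - 3*log(y - 2).
Answer: y*exp(y) - exp(y) + 2*log(y)/3 - 3*log(y - 2).


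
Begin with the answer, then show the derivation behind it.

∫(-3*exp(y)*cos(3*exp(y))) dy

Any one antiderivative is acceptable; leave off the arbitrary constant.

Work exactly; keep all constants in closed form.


The answer is -sin(3*exp(y)).
Step 1. Substitute u = exp(y), turning ∫(-3*exp(y)*cos(3*exp(y))) dy into ∫(-3*cos(3*u)) du: now ∫(-3*cos(3*u)) du.
Step 2. Evaluate the standard form: now -sin(3*u).
Step 3. Substitute back u = exp(y): now -sin(3*exp(y)).
Answer: -sin(3*exp(y)).


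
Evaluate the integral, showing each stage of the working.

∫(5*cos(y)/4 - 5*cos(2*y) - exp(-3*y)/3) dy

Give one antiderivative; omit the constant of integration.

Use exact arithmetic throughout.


Step 1. Rewrite: now ∫(-exp(-3*y)/3) dy + ∫(5*cos(y)/4) dy + ∫(-5*cos(2*y)) dy.
Step 2. Evaluate the standard form: now -5*sin(2*y)/2 + ∫(-exp(-3*y)/3) dy + ∫(5*cos(y)/4) dy.
Step 3. Evaluate the standard form: now -5*sin(2*y)/2 + ∫(5*cos(y)/4) dy + exp(-3*y)/9.
Step 4. Evaluate the standard form: now 5*sin(y)/4 - 5*sin(2*y)/2 + exp(-3*y)/9.
Answer: 5*sin(y)/4 - 5*sin(2*y)/2 + exp(-3*y)/9.


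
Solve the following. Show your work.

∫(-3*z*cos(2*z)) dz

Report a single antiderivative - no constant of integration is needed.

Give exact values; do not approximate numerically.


Step 1. Integrate ∫(-3*z*cos(2*z)) dz by parts with u = z, dv = (-3*cos(2*z)) dz, so v = -3*sin(2*z)/2: now -3*z*sin(2*z)/2 + ∫(3*sin(2*z)/2) dz.
Step 2. Evaluate the standard form: now -3*z*sin(2*z)/2 - 3*cos(2*z)/4.
Answer: -3*z*sin(2*z)/2 - 3*cos(2*z)/4.


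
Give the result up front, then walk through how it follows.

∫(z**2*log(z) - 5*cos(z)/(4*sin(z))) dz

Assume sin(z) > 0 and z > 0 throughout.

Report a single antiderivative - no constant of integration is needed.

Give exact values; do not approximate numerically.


The answer is z**3*log(z)/3 - z**3/9 - 5*log(sin(z))/4.
Step 1. Rewrite: now ∫(z**2*log(z)) dz + ∫(-5*cos(z)/(4*sin(z))) dz.
Step 2. Integrate ∫(z**2*log(z)) dz by parts with u = log(z), dv = (z**2) dz, so v = z**3/3 [assuming z > 0]: now z**3*log(z)/3 + ∫(-z**2/3) dz + ∫(-5*cos(z)/(4*sin(z))) dz.
Step 3. Evaluate the standard form: now z**3*log(z)/3 - z**3/9 + ∫(-5*cos(z)/(4*sin(z))) dz.
Step 4. Substitute u = sin(z), turning ∫(-5*cos(z)/(4*sin(z))) dz into ∫(-5/(4*u)) du: now z**3*log(z)/3 - z**3/9 + ∫(-5/(4*u)) du.
Step 5. Evaluate the standard form [assuming u > 0]: now z**3*log(z)/3 - z**3/9 - 5*log(u)/4.
Step 6. Substitute back u = sin(z): now z**3*log(z)/3 - z**3/9 - 5*log(sin(z))/4.
Answer: z**3*log(z)/3 - z**3/9 - 5*log(sin(z))/4.


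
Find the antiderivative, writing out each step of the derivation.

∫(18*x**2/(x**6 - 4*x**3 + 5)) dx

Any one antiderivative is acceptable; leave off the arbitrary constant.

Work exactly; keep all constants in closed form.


Step 1. Substitute u = x**3 - 2, turning ∫(18*x**2/(x**6 - 4*x**3 + 5)) dx into ∫(6/(u**2 + 1)) du: now ∫(6/(u**2 + 1)) du.
Step 2. Evaluate the standard form: now 6*atan(u).
Step 3. Substitute back u = x**3 - 2: now 6*atan(x**3 - 2).
Answer: 6*atan(x**3 - 2).


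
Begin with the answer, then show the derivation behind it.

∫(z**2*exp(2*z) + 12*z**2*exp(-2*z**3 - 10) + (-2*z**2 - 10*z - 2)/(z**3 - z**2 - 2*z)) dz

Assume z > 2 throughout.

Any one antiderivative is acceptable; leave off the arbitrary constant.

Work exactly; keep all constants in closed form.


The answer is z**2*exp(2*z)/2 - z*exp(2*z)/2 + exp(2*z)/4 - 2*exp(-2*z**3 - 10) + log(z) - 5*log(z - 2) + 2*log(z + 1).
Step 1. Rewrite: now ∫(z**2*exp(2*z)) dz + ∫(12*z**2*exp(-2*z**3 - 10)) dz + ∫((-2*z**2 - 10*z - 2)/(z**3 - z**2 - 2*z)) dz.
Step 2. Decompose ∫((-2*z**2 - 10*z - 2)/(z**3 - z**2 - 2*z)) dz by partial fractions, (-2*z**2 - 10*z - 2)/(z**3 - z**2 - 2*z) = 2/(z + 1) - 5/(z - 2) + 1/z: now ∫(1/z) dz + ∫(z**2*exp(2*z)) dz + ∫(12*z**2*exp(-2*z**3 - 10)) dz + ∫(-5/(z - 2)) dz + ∫(2/(z + 1)) dz.
Step 3. Evaluate the standard form [assuming z > -1]: now 2*log(z + 1) + ∫(1/z) dz + ∫(z**2*exp(2*z)) dz + ∫(12*z**2*exp(-2*z**3 - 10)) dz + ∫(-5/(z - 2)) dz.
Step 4. Evaluate the standard form [assuming z > 2]: now -5*log(z - 2) + 2*log(z + 1) + ∫(1/z) dz + ∫(z**2*exp(2*z)) dz + ∫(12*z**2*exp(-2*z**3 - 10)) dz.
Step 5. Evaluate the standard form [assuming z > 0]: now log(z) - 5*log(z - 2) + 2*log(z + 1) + ∫(z**2*exp(2*z)) dz + ∫(12*z**2*exp(-2*z**3 - 10)) dz.
Step 6. Integrate ∫(z**2*exp(2*z)) dz by parts with u = z**2, dv = (exp(2*z)) dz, so v = exp(2*z)/2: now z**2*exp(2*z)/2 + log(z) - 5*log(z - 2) + 2*log(z + 1) + ∫(-z*exp(2*z)) dz + ∫(12*z**2*exp(-2*z**3 - 10)) dz.
Step 7. Integrate ∫(-z*exp(2*z)) dz by parts with u = z, dv = (-exp(2*z)) dz, so v = -exp(2*z)/2: now z**2*exp(2*z)/2 - z*exp(2*z)/2 + log(z) - 5*log(z - 2) + 2*log(z + 1) + ∫(12*z**2*exp(-2*z**3 - 10)) dz + ∫(exp(2*z)/2) dz.
Step 8. Evaluate the standard form: now z**2*exp(2*z)/2 - z*exp(2*z)/2 + exp(2*z)/4 + log(z) - 5*log(z - 2) + 2*log(z + 1) + ∫(12*z**2*exp(-2*z**3 - 10)) dz.
Step 9. Substitute u = z**3 + 5, turning ∫(12*z**2*exp(-2*z**3 - 10)) dz into ∫(4*exp(-2*u)) du: now z**2*exp(2*z)/2 - z*exp(2*z)/2 + exp(2*z)/4 + log(z) - 5*log(z - 2) + 2*log(z + 1) + ∫(4*exp(-2*u)) du.
Step 10. Evaluate the standard form: now z**2*exp(2*z)/2 - z*exp(2*z)/2 + exp(2*z)/4 + log(z) - 5*log(z - 2) + 2*log(z + 1) - 2*exp(-2*u).
Step 11. Substitute back u = z**3 + 5: now z**2*exp(2*z)/2 - z*exp(2*z)/2 + exp(2*z)/4 - 2*exp(-2*z**3 - 10) + log(z) - 5*log(z - 2) + 2*log(z + 1).
Answer: z**2*exp(2*z)/2 - z*exp(2*z)/2 + exp(2*z)/4 - 2*exp(-2*z**3 - 10) + log(z) - 5*log(z - 2) + 2*log(z + 1).


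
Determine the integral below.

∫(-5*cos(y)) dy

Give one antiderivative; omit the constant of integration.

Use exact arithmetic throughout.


Answer: -5*sin(y).


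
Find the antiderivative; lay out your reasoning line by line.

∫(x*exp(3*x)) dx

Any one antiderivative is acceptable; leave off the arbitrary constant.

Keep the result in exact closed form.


Step 1. Integrate ∫(x*exp(3*x)) dx by parts with u = x, dv = (exp(3*x)) dx, so v = exp(3*x)/3: now x*exp(3*x)/3 + ∫(-exp(3*x)/3) dx.
Step 2. Evaluate the standard form: now x*exp(3*x)/3 - exp(3*x)/9.
Answer: x*exp(3*x)/3 - exp(3*x)/9.


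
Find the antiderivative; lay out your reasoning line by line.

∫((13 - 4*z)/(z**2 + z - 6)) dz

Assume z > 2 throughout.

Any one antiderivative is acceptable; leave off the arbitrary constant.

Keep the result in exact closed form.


Step 1. Decompose ∫((13 - 4*z)/(z**2 + z - 6)) dz by partial fractions, (13 - 4*z)/(z**2 + z - 6) = -5/(z + 3) + 1/(z - 2): now ∫(1/(z - 2)) dz + ∫(-5/(z + 3)) dz.
Step 2. Evaluate the standard form [assuming z > 2]: now log(z - 2) + ∫(-5/(z + 3)) dz.
Step 3. Evaluate the standard form [assuming z > -3]: now log(z - 2) - 5*log(z + 3).
Answer: log(z - 2) - 5*log(z + 3).


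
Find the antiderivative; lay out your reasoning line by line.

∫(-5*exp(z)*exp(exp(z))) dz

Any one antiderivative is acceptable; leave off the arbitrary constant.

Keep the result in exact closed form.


Step 1. Substitute u = exp(z), turning ∫(-5*exp(z)*exp(exp(z))) dz into ∫(-5*exp(u)) du: now ∫(-5*exp(u)) du.
Step 2. Evaluate the standard form: now -5*exp(u).
Step 3. Substitute back u = exp(z): now -5*exp(exp(z)).
Answer: -5*exp(exp(z)).


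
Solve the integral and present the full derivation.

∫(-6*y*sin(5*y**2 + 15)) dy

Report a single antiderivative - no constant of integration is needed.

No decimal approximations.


Step 1. Substitute u = y**2 + 3, turning ∫(-6*y*sin(5*y**2 + 15)) dy into ∫(-3*sin(5*u)) du: now ∫(-3*sin(5*u)) du.
Step 2. Evaluate the standard form: now 3*cos(5*u)/5.
Step 3. Substitute back u = y**2 + 3: now 3*cos(5*y**2 + 15)/5.
Answer: 3*cos(5*y**2 + 15)/5.


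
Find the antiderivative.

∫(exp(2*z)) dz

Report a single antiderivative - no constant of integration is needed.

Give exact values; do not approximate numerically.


Answer: exp(2*z)/2.


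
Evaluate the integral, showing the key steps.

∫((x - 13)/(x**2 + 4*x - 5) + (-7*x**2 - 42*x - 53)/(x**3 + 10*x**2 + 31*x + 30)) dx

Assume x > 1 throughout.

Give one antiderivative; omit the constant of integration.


Step 1. Rewrite: now ∫((x - 13)/(x**2 + 4*x - 5)) dx + ∫((-7*x**2 - 42*x - 53)/(x**3 + 10*x**2 + 31*x + 30)) dx.
Step 2. Decompose ∫((-7*x**2 - 42*x - 53)/(x**3 + 10*x**2 + 31*x + 30)) dx by partial fractions, (-7*x**2 - 42*x - 53)/(x**3 + 10*x**2 + 31*x + 30) = -3/(x + 5) - 5/(x + 3) + 1/(x + 2): now ∫((x - 13)/(x**2 + 4*x - 5)) dx + ∫(1/(x + 2)) dx + ∫(-5/(x + 3)) dx + ∫(-3/(x + 5)) dx.
Step 3. Evaluate the standard form [assuming x > -3]: now -5*log(x + 3) + ∫((x - 13)/(x**2 + 4*x - 5)) dx + ∫(1/(x + 2)) dx + ∫(-3/(x + 5)) dx.
Step 4. Evaluate the standard form [assuming x > -5]: now -5*log(x + 3) - 3*log(x + 5) + ∫((x - 13)/(x**2 + 4*x - 5)) dx + ∫(1/(x + 2)) dx.
Step 5. Evaluate the standard form [assuming x > -2]: now log(x + 2) - 5*log(x + 3) - 3*log(x + 5) + ∫((x - 13)/(x**2 + 4*x - 5)) dx.
Step 6. Decompose ∫((x - 13)/(x**2 + 4*x - 5)) dx by partial fractions, (x - 13)/(x**2 + 4*x - 5) = 3/(x + 5) - 2/(x - 1): now log(x + 2) - 5*log(x + 3) - 3*log(x + 5) + ∫(-2/(x - 1)) dx + ∫(3/(x + 5)) dx.
Step 7. Evaluate the standard form [assuming x > -5]: now log(x + 2) - 5*log(x + 3) + ∫(-2/(x - 1)) dx.
Step 8. Evaluate the standard form [assuming x > 1]: now -2*log(x - 1) + log(x + 2) - 5*log(x + 3).
Answer: -2*log(x - 1) + log(x + 2) - 5*log(x + 3).
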